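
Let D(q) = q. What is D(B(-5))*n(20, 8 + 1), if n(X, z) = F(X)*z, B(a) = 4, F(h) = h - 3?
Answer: 612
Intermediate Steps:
F(h) = -3 + h
n(X, z) = z*(-3 + X) (n(X, z) = (-3 + X)*z = z*(-3 + X))
D(B(-5))*n(20, 8 + 1) = 4*((8 + 1)*(-3 + 20)) = 4*(9*17) = 4*153 = 612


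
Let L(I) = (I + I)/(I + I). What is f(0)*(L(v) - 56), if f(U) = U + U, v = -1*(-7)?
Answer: 0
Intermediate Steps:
v = 7
f(U) = 2*U
L(I) = 1 (L(I) = (2*I)/((2*I)) = (2*I)*(1/(2*I)) = 1)
f(0)*(L(v) - 56) = (2*0)*(1 - 56) = 0*(-55) = 0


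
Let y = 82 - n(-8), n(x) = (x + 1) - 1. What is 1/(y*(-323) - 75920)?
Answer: -1/104990 ≈ -9.5247e-6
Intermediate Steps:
n(x) = x (n(x) = (1 + x) - 1 = x)
y = 90 (y = 82 - 1*(-8) = 82 + 8 = 90)
1/(y*(-323) - 75920) = 1/(90*(-323) - 75920) = 1/(-29070 - 75920) = 1/(-104990) = -1/104990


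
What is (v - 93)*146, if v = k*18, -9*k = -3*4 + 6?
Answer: -11826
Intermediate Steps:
k = ⅔ (k = -(-3*4 + 6)/9 = -(-12 + 6)/9 = -⅑*(-6) = ⅔ ≈ 0.66667)
v = 12 (v = (⅔)*18 = 12)
(v - 93)*146 = (12 - 93)*146 = -81*146 = -11826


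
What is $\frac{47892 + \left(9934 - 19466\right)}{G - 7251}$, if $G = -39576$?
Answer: $- \frac{38360}{46827} \approx -0.81919$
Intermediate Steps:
$\frac{47892 + \left(9934 - 19466\right)}{G - 7251} = \frac{47892 + \left(9934 - 19466\right)}{-39576 - 7251} = \frac{47892 - 9532}{-46827} = 38360 \left(- \frac{1}{46827}\right) = - \frac{38360}{46827}$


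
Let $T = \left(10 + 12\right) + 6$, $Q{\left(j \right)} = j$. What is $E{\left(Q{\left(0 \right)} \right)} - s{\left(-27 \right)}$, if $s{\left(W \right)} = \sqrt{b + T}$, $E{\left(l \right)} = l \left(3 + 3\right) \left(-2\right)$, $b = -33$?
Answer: $- i \sqrt{5} \approx - 2.2361 i$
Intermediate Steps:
$T = 28$ ($T = 22 + 6 = 28$)
$E{\left(l \right)} = - 12 l$ ($E{\left(l \right)} = l 6 \left(-2\right) = l \left(-12\right) = - 12 l$)
$s{\left(W \right)} = i \sqrt{5}$ ($s{\left(W \right)} = \sqrt{-33 + 28} = \sqrt{-5} = i \sqrt{5}$)
$E{\left(Q{\left(0 \right)} \right)} - s{\left(-27 \right)} = \left(-12\right) 0 - i \sqrt{5} = 0 - i \sqrt{5} = - i \sqrt{5}$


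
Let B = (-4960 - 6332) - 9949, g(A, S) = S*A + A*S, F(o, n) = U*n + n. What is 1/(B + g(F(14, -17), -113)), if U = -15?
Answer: -1/75029 ≈ -1.3328e-5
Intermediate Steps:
F(o, n) = -14*n (F(o, n) = -15*n + n = -14*n)
g(A, S) = 2*A*S (g(A, S) = A*S + A*S = 2*A*S)
B = -21241 (B = -11292 - 9949 = -21241)
1/(B + g(F(14, -17), -113)) = 1/(-21241 + 2*(-14*(-17))*(-113)) = 1/(-21241 + 2*238*(-113)) = 1/(-21241 - 53788) = 1/(-75029) = -1/75029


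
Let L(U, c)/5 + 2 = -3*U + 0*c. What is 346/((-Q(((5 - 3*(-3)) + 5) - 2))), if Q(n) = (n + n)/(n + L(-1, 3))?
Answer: -3806/17 ≈ -223.88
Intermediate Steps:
L(U, c) = -10 - 15*U (L(U, c) = -10 + 5*(-3*U + 0*c) = -10 + 5*(-3*U + 0) = -10 + 5*(-3*U) = -10 - 15*U)
Q(n) = 2*n/(5 + n) (Q(n) = (n + n)/(n + (-10 - 15*(-1))) = (2*n)/(n + (-10 + 15)) = (2*n)/(n + 5) = (2*n)/(5 + n) = 2*n/(5 + n))
346/((-Q(((5 - 3*(-3)) + 5) - 2))) = 346/((-2*(((5 - 3*(-3)) + 5) - 2)/(5 + (((5 - 3*(-3)) + 5) - 2)))) = 346/((-2*(((5 + 9) + 5) - 2)/(5 + (((5 + 9) + 5) - 2)))) = 346/((-2*((14 + 5) - 2)/(5 + ((14 + 5) - 2)))) = 346/((-2*(19 - 2)/(5 + (19 - 2)))) = 346/((-2*17/(5 + 17))) = 346/((-2*17/22)) = 346/((-1*17/11)) = 346/(-17/11) = 346*(-11/17) = -3806/17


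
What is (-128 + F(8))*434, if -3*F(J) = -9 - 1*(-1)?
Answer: -163184/3 ≈ -54395.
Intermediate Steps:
F(J) = 8/3 (F(J) = -(-9 - 1*(-1))/3 = -(-9 + 1)/3 = -⅓*(-8) = 8/3)
(-128 + F(8))*434 = (-128 + 8/3)*434 = -376/3*434 = -163184/3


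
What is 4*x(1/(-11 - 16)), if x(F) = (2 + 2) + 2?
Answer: 24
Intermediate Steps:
x(F) = 6 (x(F) = 4 + 2 = 6)
4*x(1/(-11 - 16)) = 4*6 = 24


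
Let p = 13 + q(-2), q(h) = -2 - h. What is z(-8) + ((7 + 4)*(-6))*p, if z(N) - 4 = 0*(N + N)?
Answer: -854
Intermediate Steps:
z(N) = 4 (z(N) = 4 + 0*(N + N) = 4 + 0*(2*N) = 4 + 0 = 4)
p = 13 (p = 13 + (-2 - 1*(-2)) = 13 + (-2 + 2) = 13 + 0 = 13)
z(-8) + ((7 + 4)*(-6))*p = 4 + ((7 + 4)*(-6))*13 = 4 + (11*(-6))*13 = 4 - 66*13 = 4 - 858 = -854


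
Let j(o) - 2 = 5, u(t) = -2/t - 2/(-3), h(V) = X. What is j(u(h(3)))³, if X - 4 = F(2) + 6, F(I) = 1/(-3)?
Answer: 343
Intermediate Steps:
F(I) = -⅓
X = 29/3 (X = 4 + (-⅓ + 6) = 4 + 17/3 = 29/3 ≈ 9.6667)
h(V) = 29/3
u(t) = ⅔ - 2/t (u(t) = -2/t - 2*(-⅓) = -2/t + ⅔ = ⅔ - 2/t)
j(o) = 7 (j(o) = 2 + 5 = 7)
j(u(h(3)))³ = 7³ = 343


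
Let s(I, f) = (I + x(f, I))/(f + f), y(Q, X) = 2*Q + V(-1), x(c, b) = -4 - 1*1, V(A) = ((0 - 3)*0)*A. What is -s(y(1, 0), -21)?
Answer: -1/14 ≈ -0.071429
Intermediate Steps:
V(A) = 0 (V(A) = (-3*0)*A = 0*A = 0)
x(c, b) = -5 (x(c, b) = -4 - 1 = -5)
y(Q, X) = 2*Q (y(Q, X) = 2*Q + 0 = 2*Q)
s(I, f) = (-5 + I)/(2*f) (s(I, f) = (I - 5)/(f + f) = (-5 + I)/((2*f)) = (-5 + I)*(1/(2*f)) = (-5 + I)/(2*f))
-s(y(1, 0), -21) = -(-5 + 2*1)/(2*(-21)) = -(-1)*(-5 + 2)/(2*21) = -(-1)*(-3)/(2*21) = -1*1/14 = -1/14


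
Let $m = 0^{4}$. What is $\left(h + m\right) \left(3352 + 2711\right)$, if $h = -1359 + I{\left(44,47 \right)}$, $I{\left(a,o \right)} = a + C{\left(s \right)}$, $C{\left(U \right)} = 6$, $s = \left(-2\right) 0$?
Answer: $-7936467$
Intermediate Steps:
$m = 0$
$s = 0$
$I{\left(a,o \right)} = 6 + a$ ($I{\left(a,o \right)} = a + 6 = 6 + a$)
$h = -1309$ ($h = -1359 + \left(6 + 44\right) = -1359 + 50 = -1309$)
$\left(h + m\right) \left(3352 + 2711\right) = \left(-1309 + 0\right) \left(3352 + 2711\right) = \left(-1309\right) 6063 = -7936467$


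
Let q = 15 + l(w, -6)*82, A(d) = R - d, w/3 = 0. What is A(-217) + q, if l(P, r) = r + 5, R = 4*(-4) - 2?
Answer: 132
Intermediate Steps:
w = 0 (w = 3*0 = 0)
R = -18 (R = -16 - 2 = -18)
A(d) = -18 - d
l(P, r) = 5 + r
q = -67 (q = 15 + (5 - 6)*82 = 15 - 1*82 = 15 - 82 = -67)
A(-217) + q = (-18 - 1*(-217)) - 67 = (-18 + 217) - 67 = 199 - 67 = 132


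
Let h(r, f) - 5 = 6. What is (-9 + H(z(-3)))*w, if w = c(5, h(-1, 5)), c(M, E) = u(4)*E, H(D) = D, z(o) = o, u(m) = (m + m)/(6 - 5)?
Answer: -1056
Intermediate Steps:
u(m) = 2*m (u(m) = (2*m)/1 = (2*m)*1 = 2*m)
h(r, f) = 11 (h(r, f) = 5 + 6 = 11)
c(M, E) = 8*E (c(M, E) = (2*4)*E = 8*E)
w = 88 (w = 8*11 = 88)
(-9 + H(z(-3)))*w = (-9 - 3)*88 = -12*88 = -1056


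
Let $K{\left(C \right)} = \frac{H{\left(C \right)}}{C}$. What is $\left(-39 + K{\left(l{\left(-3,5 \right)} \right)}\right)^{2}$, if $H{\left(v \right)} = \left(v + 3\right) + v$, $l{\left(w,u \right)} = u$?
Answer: $\frac{33124}{25} \approx 1325.0$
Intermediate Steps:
$H{\left(v \right)} = 3 + 2 v$ ($H{\left(v \right)} = \left(3 + v\right) + v = 3 + 2 v$)
$K{\left(C \right)} = \frac{3 + 2 C}{C}$
$\left(-39 + K{\left(l{\left(-3,5 \right)} \right)}\right)^{2} = \left(-39 + \left(2 + \frac{3}{5}\right)\right)^{2} = \left(-39 + \frac{13}{5}\right)^{2} = \left(- \frac{182}{5}\right)^{2} = \frac{33124}{25}$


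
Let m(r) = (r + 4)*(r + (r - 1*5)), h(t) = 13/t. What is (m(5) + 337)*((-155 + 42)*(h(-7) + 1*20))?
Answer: -5482082/7 ≈ -7.8316e+5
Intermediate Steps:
m(r) = (-5 + 2*r)*(4 + r) (m(r) = (4 + r)*(r + (r - 5)) = (4 + r)*(r + (-5 + r)) = (4 + r)*(-5 + 2*r) = (-5 + 2*r)*(4 + r))
(m(5) + 337)*((-155 + 42)*(h(-7) + 1*20)) = ((-20 + 2*5**2 + 3*5) + 337)*((-155 + 42)*(13/(-7) + 1*20)) = ((-20 + 2*25 + 15) + 337)*(-113*(13*(-1/7) + 20)) = ((-20 + 50 + 15) + 337)*(-113*(-13/7 + 20)) = (45 + 337)*(-113*127/7) = 382*(-14351/7) = -5482082/7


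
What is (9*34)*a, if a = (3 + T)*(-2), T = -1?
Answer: -1224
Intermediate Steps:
a = -4 (a = (3 - 1)*(-2) = 2*(-2) = -4)
(9*34)*a = (9*34)*(-4) = 306*(-4) = -1224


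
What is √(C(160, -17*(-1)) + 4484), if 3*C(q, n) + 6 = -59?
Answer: √40161/3 ≈ 66.801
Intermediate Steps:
C(q, n) = -65/3 (C(q, n) = -2 + (⅓)*(-59) = -2 - 59/3 = -65/3)
√(C(160, -17*(-1)) + 4484) = √(-65/3 + 4484) = √(13387/3) = √40161/3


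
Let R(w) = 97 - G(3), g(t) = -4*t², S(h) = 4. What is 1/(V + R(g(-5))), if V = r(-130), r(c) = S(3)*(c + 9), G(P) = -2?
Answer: -1/385 ≈ -0.0025974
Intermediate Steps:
R(w) = 99 (R(w) = 97 - 1*(-2) = 97 + 2 = 99)
r(c) = 36 + 4*c (r(c) = 4*(c + 9) = 4*(9 + c) = 36 + 4*c)
V = -484 (V = 36 + 4*(-130) = 36 - 520 = -484)
1/(V + R(g(-5))) = 1/(-484 + 99) = 1/(-385) = -1/385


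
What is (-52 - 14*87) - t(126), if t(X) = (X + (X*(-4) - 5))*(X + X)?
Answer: 95246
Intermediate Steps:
t(X) = 2*X*(-5 - 3*X) (t(X) = (X + (-4*X - 5))*(2*X) = (X + (-5 - 4*X))*(2*X) = (-5 - 3*X)*(2*X) = 2*X*(-5 - 3*X))
(-52 - 14*87) - t(126) = (-52 - 14*87) - (-2)*126*(5 + 3*126) = (-52 - 1218) - (-2)*126*(5 + 378) = -1270 - (-2)*126*383 = -1270 - 1*(-96516) = -1270 + 96516 = 95246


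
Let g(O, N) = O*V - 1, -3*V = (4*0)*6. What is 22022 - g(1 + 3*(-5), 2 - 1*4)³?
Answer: 22023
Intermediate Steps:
V = 0 (V = -4*0*6/3 = -0*6 = -⅓*0 = 0)
g(O, N) = -1 (g(O, N) = O*0 - 1 = 0 - 1 = -1)
22022 - g(1 + 3*(-5), 2 - 1*4)³ = 22022 - 1*(-1)³ = 22022 - 1*(-1) = 22022 + 1 = 22023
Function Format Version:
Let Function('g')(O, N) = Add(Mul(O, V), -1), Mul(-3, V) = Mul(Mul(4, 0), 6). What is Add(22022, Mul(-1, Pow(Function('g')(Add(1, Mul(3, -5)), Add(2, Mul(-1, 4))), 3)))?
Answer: 22023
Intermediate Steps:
V = 0 (V = Mul(Rational(-1, 3), Mul(Mul(4, 0), 6)) = Mul(Rational(-1, 3), Mul(0, 6)) = Mul(Rational(-1, 3), 0) = 0)
Function('g')(O, N) = -1 (Function('g')(O, N) = Add(Mul(O, 0), -1) = Add(0, -1) = -1)
Add(22022, Mul(-1, Pow(Function('g')(Add(1, Mul(3, -5)), Add(2, Mul(-1, 4))), 3))) = Add(22022, Mul(-1, Pow(-1, 3))) = Add(22022, Mul(-1, -1)) = Add(22022, 1) = 22023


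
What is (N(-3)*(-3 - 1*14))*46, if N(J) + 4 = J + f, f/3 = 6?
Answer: -8602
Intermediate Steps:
f = 18 (f = 3*6 = 18)
N(J) = 14 + J (N(J) = -4 + (J + 18) = -4 + (18 + J) = 14 + J)
(N(-3)*(-3 - 1*14))*46 = ((14 - 3)*(-3 - 1*14))*46 = (11*(-3 - 14))*46 = (11*(-17))*46 = -187*46 = -8602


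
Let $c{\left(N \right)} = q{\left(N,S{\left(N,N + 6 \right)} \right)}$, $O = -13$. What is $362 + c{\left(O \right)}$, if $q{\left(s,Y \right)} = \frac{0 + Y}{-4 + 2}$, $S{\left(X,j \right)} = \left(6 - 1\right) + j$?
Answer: $363$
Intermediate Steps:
$S{\left(X,j \right)} = 5 + j$
$q{\left(s,Y \right)} = - \frac{Y}{2}$ ($q{\left(s,Y \right)} = \frac{Y}{-2} = Y \left(- \frac{1}{2}\right) = - \frac{Y}{2}$)
$c{\left(N \right)} = - \frac{11}{2} - \frac{N}{2}$ ($c{\left(N \right)} = - \frac{5 + \left(N + 6\right)}{2} = - \frac{5 + \left(6 + N\right)}{2} = - \frac{11 + N}{2} = - \frac{11}{2} - \frac{N}{2}$)
$362 + c{\left(O \right)} = 362 - -1 = 362 + \left(- \frac{11}{2} + \frac{13}{2}\right) = 362 + 1 = 363$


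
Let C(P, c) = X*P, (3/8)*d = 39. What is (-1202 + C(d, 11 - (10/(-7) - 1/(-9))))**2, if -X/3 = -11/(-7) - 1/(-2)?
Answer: 167391844/49 ≈ 3.4162e+6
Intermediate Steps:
d = 104 (d = (8/3)*39 = 104)
X = -87/14 (X = -3*(-11/(-7) - 1/(-2)) = -3*(-11*(-1/7) - 1*(-1/2)) = -3*(11/7 + 1/2) = -3*29/14 = -87/14 ≈ -6.2143)
C(P, c) = -87*P/14
(-1202 + C(d, 11 - (10/(-7) - 1/(-9))))**2 = (-1202 - 87/14*104)**2 = (-1202 - 4524/7)**2 = (-12938/7)**2 = 167391844/49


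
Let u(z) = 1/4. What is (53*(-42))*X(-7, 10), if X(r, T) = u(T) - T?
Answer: 43407/2 ≈ 21704.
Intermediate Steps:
u(z) = 1/4
X(r, T) = 1/4 - T
(53*(-42))*X(-7, 10) = (53*(-42))*(1/4 - 1*10) = -2226*(1/4 - 10) = -2226*(-39/4) = 43407/2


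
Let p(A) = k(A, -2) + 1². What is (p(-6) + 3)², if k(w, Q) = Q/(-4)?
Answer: 81/4 ≈ 20.250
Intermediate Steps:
k(w, Q) = -Q/4 (k(w, Q) = Q*(-¼) = -Q/4)
p(A) = 3/2 (p(A) = -¼*(-2) + 1² = ½ + 1 = 3/2)
(p(-6) + 3)² = (3/2 + 3)² = (9/2)² = 81/4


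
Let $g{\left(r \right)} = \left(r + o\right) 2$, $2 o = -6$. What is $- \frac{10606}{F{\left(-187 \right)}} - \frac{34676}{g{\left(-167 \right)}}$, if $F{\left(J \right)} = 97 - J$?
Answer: $\frac{780243}{12070} \approx 64.643$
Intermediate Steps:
$o = -3$ ($o = \frac{1}{2} \left(-6\right) = -3$)
$g{\left(r \right)} = -6 + 2 r$ ($g{\left(r \right)} = \left(r - 3\right) 2 = \left(-3 + r\right) 2 = -6 + 2 r$)
$- \frac{10606}{F{\left(-187 \right)}} - \frac{34676}{g{\left(-167 \right)}} = - \frac{10606}{97 - -187} - \frac{34676}{-6 + 2 \left(-167\right)} = - \frac{10606}{97 + 187} - \frac{34676}{-6 - 334} = - \frac{10606}{284} - \frac{34676}{-340} = \left(-10606\right) \frac{1}{284} - - \frac{8669}{85} = - \frac{5303}{142} + \frac{8669}{85} = \frac{780243}{12070}$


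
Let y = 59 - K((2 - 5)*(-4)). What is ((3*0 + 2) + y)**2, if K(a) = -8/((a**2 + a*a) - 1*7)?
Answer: 294088201/78961 ≈ 3724.5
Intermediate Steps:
K(a) = -8/(-7 + 2*a**2) (K(a) = -8/((a**2 + a**2) - 7) = -8/(2*a**2 - 7) = -8/(-7 + 2*a**2))
y = 16587/281 (y = 59 - (-8)/(-7 + 2*((2 - 5)*(-4))**2) = 59 - (-8)/(-7 + 2*(-3*(-4))**2) = 59 - (-8)/(-7 + 2*12**2) = 59 - (-8)/(-7 + 2*144) = 59 - (-8)/(-7 + 288) = 59 - (-8)/281 = 59 - 1*(-8/281) = 59 + 8/281 = 16587/281 ≈ 59.028)
((3*0 + 2) + y)**2 = ((3*0 + 2) + 16587/281)**2 = ((0 + 2) + 16587/281)**2 = (2 + 16587/281)**2 = (17149/281)**2 = 294088201/78961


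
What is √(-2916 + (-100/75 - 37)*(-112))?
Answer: 2*√3099/3 ≈ 37.112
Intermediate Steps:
√(-2916 + (-100/75 - 37)*(-112)) = √(-2916 + (-100*1/75 - 37)*(-112)) = √(-2916 + (-4/3 - 37)*(-112)) = √(-2916 - 115/3*(-112)) = √(-2916 + 12880/3) = √(4132/3) = 2*√3099/3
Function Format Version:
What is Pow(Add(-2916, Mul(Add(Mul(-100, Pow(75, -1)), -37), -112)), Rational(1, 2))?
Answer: Mul(Rational(2, 3), Pow(3099, Rational(1, 2))) ≈ 37.112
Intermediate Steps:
Pow(Add(-2916, Mul(Add(Mul(-100, Pow(75, -1)), -37), -112)), Rational(1, 2)) = Pow(Add(-2916, Mul(Add(Mul(-100, Rational(1, 75)), -37), -112)), Rational(1, 2)) = Pow(Add(-2916, Mul(Add(Rational(-4, 3), -37), -112)), Rational(1, 2)) = Pow(Add(-2916, Mul(Rational(-115, 3), -112)), Rational(1, 2)) = Pow(Add(-2916, Rational(12880, 3)), Rational(1, 2)) = Pow(Rational(4132, 3), Rational(1, 2)) = Mul(Rational(2, 3), Pow(3099, Rational(1, 2)))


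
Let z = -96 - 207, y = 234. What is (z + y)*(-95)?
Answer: 6555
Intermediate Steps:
z = -303
(z + y)*(-95) = (-303 + 234)*(-95) = -69*(-95) = 6555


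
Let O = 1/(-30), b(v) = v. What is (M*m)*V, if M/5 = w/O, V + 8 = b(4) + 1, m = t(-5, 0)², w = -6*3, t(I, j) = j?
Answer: 0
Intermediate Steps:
w = -18
m = 0 (m = 0² = 0)
O = -1/30 ≈ -0.033333
V = -3 (V = -8 + (4 + 1) = -8 + 5 = -3)
M = 2700 (M = 5*(-18/(-1/30)) = 5*(-18*(-30)) = 5*540 = 2700)
(M*m)*V = (2700*0)*(-3) = 0*(-3) = 0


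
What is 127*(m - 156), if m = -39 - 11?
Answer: -26162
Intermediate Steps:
m = -50
127*(m - 156) = 127*(-50 - 156) = 127*(-206) = -26162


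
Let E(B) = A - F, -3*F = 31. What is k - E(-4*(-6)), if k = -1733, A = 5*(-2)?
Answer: -5200/3 ≈ -1733.3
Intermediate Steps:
A = -10
F = -31/3 (F = -1/3*31 = -31/3 ≈ -10.333)
E(B) = 1/3 (E(B) = -10 - 1*(-31/3) = -10 + 31/3 = 1/3)
k - E(-4*(-6)) = -1733 - 1*1/3 = -1733 - 1/3 = -5200/3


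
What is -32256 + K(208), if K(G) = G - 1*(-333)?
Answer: -31715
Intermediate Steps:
K(G) = 333 + G (K(G) = G + 333 = 333 + G)
-32256 + K(208) = -32256 + (333 + 208) = -32256 + 541 = -31715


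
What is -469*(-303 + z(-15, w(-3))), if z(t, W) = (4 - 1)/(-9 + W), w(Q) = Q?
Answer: 568897/4 ≈ 1.4222e+5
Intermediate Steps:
z(t, W) = 3/(-9 + W)
-469*(-303 + z(-15, w(-3))) = -469*(-303 + 3/(-9 - 3)) = -469*(-303 + 3/(-12)) = -469*(-303 + 3*(-1/12)) = -469*(-303 - 1/4) = -469*(-1213/4) = 568897/4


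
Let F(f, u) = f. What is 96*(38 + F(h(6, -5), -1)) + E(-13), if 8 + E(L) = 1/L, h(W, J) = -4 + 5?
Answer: 48567/13 ≈ 3735.9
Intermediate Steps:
h(W, J) = 1
E(L) = -8 + 1/L
96*(38 + F(h(6, -5), -1)) + E(-13) = 96*(38 + 1) + (-8 + 1/(-13)) = 96*39 + (-8 - 1/13) = 3744 - 105/13 = 48567/13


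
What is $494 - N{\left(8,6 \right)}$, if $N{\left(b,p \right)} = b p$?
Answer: $446$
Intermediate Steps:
$494 - N{\left(8,6 \right)} = 494 - 8 \cdot 6 = 494 - 48 = 446$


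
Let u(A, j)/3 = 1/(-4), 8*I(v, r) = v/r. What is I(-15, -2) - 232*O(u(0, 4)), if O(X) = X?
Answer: 2799/16 ≈ 174.94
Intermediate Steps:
I(v, r) = v/(8*r) (I(v, r) = (v/r)/8 = v/(8*r))
u(A, j) = -¾ (u(A, j) = 3/(-4) = 3*(-¼) = -¾)
I(-15, -2) - 232*O(u(0, 4)) = (⅛)*(-15)/(-2) - 232*(-¾) = (⅛)*(-15)*(-½) + 174 = 15/16 + 174 = 2799/16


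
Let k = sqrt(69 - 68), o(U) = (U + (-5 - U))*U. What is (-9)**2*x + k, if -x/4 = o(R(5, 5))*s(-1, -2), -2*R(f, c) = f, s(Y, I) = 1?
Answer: -4049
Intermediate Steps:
R(f, c) = -f/2
o(U) = -5*U
x = -50 (x = -4*(-(-5)*5/2) = -4*(-5*(-5/2)) = -50 ≈ -50.000)
k = 1 (k = sqrt(1) = 1)
(-9)**2*x + k = (-9)**2*(-50) + 1 = 81*(-50) + 1 = -4050 + 1 = -4049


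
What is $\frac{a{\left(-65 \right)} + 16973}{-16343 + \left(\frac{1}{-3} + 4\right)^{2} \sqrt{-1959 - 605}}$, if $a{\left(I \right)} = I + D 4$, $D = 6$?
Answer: $- \frac{22414293756}{21672125093} - \frac{36877896 i \sqrt{641}}{21672125093} \approx -1.0342 - 0.043082 i$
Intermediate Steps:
$a{\left(I \right)} = 24 + I$ ($a{\left(I \right)} = I + 6 \cdot 4 = I + 24 = 24 + I$)
$\frac{a{\left(-65 \right)} + 16973}{-16343 + \left(\frac{1}{-3} + 4\right)^{2} \sqrt{-1959 - 605}} = \frac{\left(24 - 65\right) + 16973}{-16343 + \left(\frac{1}{-3} + 4\right)^{2} \sqrt{-1959 - 605}} = \frac{-41 + 16973}{-16343 + \left(- \frac{1}{3} + 4\right)^{2} \sqrt{-2564}} = \frac{16932}{-16343 + \left(\frac{11}{3}\right)^{2} \cdot 2 i \sqrt{641}} = \frac{16932}{-16343 + \frac{121 \cdot 2 i \sqrt{641}}{9}} = \frac{16932}{-16343 + \frac{242 i \sqrt{641}}{9}}$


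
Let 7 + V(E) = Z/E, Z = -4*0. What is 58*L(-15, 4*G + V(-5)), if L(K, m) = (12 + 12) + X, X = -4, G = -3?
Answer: 1160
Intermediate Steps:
Z = 0
V(E) = -7 (V(E) = -7 + 0/E = -7 + 0 = -7)
L(K, m) = 20 (L(K, m) = (12 + 12) - 4 = 24 - 4 = 20)
58*L(-15, 4*G + V(-5)) = 58*20 = 1160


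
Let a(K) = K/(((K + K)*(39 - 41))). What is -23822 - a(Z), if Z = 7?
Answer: -95287/4 ≈ -23822.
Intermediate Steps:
a(K) = -¼ (a(K) = K/(((2*K)*(-2))) = K/((-4*K)) = K*(-1/(4*K)) = -¼)
-23822 - a(Z) = -23822 - 1*(-¼) = -23822 + ¼ = -95287/4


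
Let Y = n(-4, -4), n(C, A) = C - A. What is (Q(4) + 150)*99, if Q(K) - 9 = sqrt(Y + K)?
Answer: 15939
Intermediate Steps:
Y = 0 (Y = -4 - 1*(-4) = -4 + 4 = 0)
Q(K) = 9 + sqrt(K) (Q(K) = 9 + sqrt(0 + K) = 9 + sqrt(K))
(Q(4) + 150)*99 = ((9 + sqrt(4)) + 150)*99 = ((9 + 2) + 150)*99 = (11 + 150)*99 = 161*99 = 15939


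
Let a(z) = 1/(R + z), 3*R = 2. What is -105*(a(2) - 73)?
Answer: 61005/8 ≈ 7625.6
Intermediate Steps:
R = 2/3 (R = (1/3)*2 = 2/3 ≈ 0.66667)
a(z) = 1/(2/3 + z)
-105*(a(2) - 73) = -105*(3/(2 + 3*2) - 73) = -105*(3/(2 + 6) - 73) = -105*(3/8 - 73) = -105*(-581/8) = 61005/8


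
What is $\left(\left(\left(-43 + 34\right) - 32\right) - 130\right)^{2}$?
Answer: $29241$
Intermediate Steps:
$\left(\left(\left(-43 + 34\right) - 32\right) - 130\right)^{2} = \left(\left(-9 - 32\right) - 130\right)^{2} = \left(-41 - 130\right)^{2} = \left(-171\right)^{2} = 29241$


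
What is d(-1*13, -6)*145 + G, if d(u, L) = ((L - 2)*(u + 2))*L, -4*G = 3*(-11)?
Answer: -306207/4 ≈ -76552.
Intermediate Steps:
G = 33/4 (G = -3*(-11)/4 = -1/4*(-33) = 33/4 ≈ 8.2500)
d(u, L) = L*(-2 + L)*(2 + u) (d(u, L) = ((-2 + L)*(2 + u))*L = L*(-2 + L)*(2 + u))
d(-1*13, -6)*145 + G = -6*(-4 - (-2)*13 + 2*(-6) - (-6)*13)*145 + 33/4 = -6*(-4 - 2*(-13) - 12 - 6*(-13))*145 + 33/4 = -6*(-4 + 26 - 12 + 78)*145 + 33/4 = -6*88*145 + 33/4 = -528*145 + 33/4 = -76560 + 33/4 = -306207/4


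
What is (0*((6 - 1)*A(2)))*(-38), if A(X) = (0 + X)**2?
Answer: 0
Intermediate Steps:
A(X) = X**2
(0*((6 - 1)*A(2)))*(-38) = (0*((6 - 1)*2**2))*(-38) = (0*(5*4))*(-38) = (0*20)*(-38) = 0*(-38) = 0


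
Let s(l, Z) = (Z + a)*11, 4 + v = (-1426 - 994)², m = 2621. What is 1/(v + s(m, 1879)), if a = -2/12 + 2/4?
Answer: 3/17631206 ≈ 1.7015e-7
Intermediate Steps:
a = ⅓ (a = -2*1/12 + 2*(¼) = -⅙ + ½ = ⅓ ≈ 0.33333)
v = 5856396 (v = -4 + (-1426 - 994)² = -4 + (-2420)² = -4 + 5856400 = 5856396)
s(l, Z) = 11/3 + 11*Z (s(l, Z) = (Z + ⅓)*11 = (⅓ + Z)*11 = 11/3 + 11*Z)
1/(v + s(m, 1879)) = 1/(5856396 + (11/3 + 11*1879)) = 1/(5856396 + (11/3 + 20669)) = 1/(5856396 + 62018/3) = 1/(17631206/3) = 3/17631206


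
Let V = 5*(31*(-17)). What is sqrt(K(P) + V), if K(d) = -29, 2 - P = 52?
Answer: 6*I*sqrt(74) ≈ 51.614*I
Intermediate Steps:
P = -50 (P = 2 - 1*52 = 2 - 52 = -50)
V = -2635 (V = 5*(-527) = -2635)
sqrt(K(P) + V) = sqrt(-29 - 2635) = sqrt(-2664) = 6*I*sqrt(74)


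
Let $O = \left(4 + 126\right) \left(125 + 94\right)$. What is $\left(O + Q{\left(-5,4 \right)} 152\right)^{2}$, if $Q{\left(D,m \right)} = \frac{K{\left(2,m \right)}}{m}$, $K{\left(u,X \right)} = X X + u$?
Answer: $849955716$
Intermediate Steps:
$K{\left(u,X \right)} = u + X^{2}$ ($K{\left(u,X \right)} = X^{2} + u = u + X^{2}$)
$Q{\left(D,m \right)} = \frac{2 + m^{2}}{m}$
$O = 28470$ ($O = 130 \cdot 219 = 28470$)
$\left(O + Q{\left(-5,4 \right)} 152\right)^{2} = \left(28470 + \left(4 + \frac{2}{4}\right) 152\right)^{2} = \left(28470 + \left(4 + 2 \cdot \frac{1}{4}\right) 152\right)^{2} = \left(28470 + \left(4 + \frac{1}{2}\right) 152\right)^{2} = \left(28470 + \frac{9}{2} \cdot 152\right)^{2} = \left(28470 + 684\right)^{2} = 29154^{2} = 849955716$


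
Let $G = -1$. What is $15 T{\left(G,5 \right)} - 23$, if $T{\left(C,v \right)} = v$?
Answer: $52$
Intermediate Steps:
$15 T{\left(G,5 \right)} - 23 = 15 \cdot 5 - 23 = 75 - 23 = 52$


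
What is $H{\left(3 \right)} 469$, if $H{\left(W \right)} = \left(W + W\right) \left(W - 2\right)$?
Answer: $2814$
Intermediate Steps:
$H{\left(W \right)} = 2 W \left(-2 + W\right)$
$H{\left(3 \right)} 469 = 2 \cdot 3 \left(-2 + 3\right) 469 = 2 \cdot 3 \cdot 1 \cdot 469 = 6 \cdot 469 = 2814$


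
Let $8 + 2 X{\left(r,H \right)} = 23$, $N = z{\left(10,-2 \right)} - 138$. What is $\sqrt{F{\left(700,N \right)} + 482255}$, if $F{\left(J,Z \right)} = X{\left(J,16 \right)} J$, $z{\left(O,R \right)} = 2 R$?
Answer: $\sqrt{487505} \approx 698.22$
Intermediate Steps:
$N = -142$ ($N = 2 \left(-2\right) - 138 = -4 - 138 = -142$)
$X{\left(r,H \right)} = \frac{15}{2}$ ($X{\left(r,H \right)} = -4 + \frac{1}{2} \cdot 23 = -4 + \frac{23}{2} = \frac{15}{2}$)
$F{\left(J,Z \right)} = \frac{15 J}{2}$
$\sqrt{F{\left(700,N \right)} + 482255} = \sqrt{\frac{15}{2} \cdot 700 + 482255} = \sqrt{5250 + 482255} = \sqrt{487505}$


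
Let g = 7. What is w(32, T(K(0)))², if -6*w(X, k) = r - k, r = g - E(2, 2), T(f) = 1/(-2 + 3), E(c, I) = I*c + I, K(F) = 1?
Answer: 0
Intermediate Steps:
E(c, I) = I + I*c
T(f) = 1 (T(f) = 1/1 = 1)
r = 1 (r = 7 - 2*(1 + 2) = 7 - 2*3 = 7 - 1*6 = 7 - 6 = 1)
w(X, k) = -⅙ + k/6 (w(X, k) = -(1 - k)/6 = -⅙ + k/6)
w(32, T(K(0)))² = (-⅙ + (⅙)*1)² = (-⅙ + ⅙)² = 0² = 0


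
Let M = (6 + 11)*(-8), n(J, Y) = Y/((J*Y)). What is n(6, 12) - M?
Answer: 817/6 ≈ 136.17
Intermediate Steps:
n(J, Y) = 1/J (n(J, Y) = Y*(1/(J*Y)) = 1/J)
M = -136 (M = 17*(-8) = -136)
n(6, 12) - M = 1/6 - 1*(-136) = ⅙ + 136 = 817/6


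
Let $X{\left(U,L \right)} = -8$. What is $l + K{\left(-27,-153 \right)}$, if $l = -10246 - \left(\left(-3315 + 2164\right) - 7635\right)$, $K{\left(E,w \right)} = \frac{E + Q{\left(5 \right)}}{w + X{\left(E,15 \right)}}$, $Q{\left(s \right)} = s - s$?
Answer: $- \frac{235033}{161} \approx -1459.8$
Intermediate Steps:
$Q{\left(s \right)} = 0$
$K{\left(E,w \right)} = \frac{E}{-8 + w}$ ($K{\left(E,w \right)} = \frac{E + 0}{w - 8} = \frac{E}{-8 + w}$)
$l = -1460$ ($l = -10246 - \left(-1151 - 7635\right) = -10246 - -8786 = -10246 + 8786 = -1460$)
$l + K{\left(-27,-153 \right)} = -1460 - \frac{27}{-8 - 153} = -1460 - \frac{27}{-161} = -1460 - - \frac{27}{161} = -1460 + \frac{27}{161} = - \frac{235033}{161}$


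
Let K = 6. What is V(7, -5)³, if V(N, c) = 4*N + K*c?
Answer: -8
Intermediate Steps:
V(N, c) = 4*N + 6*c
V(7, -5)³ = (4*7 + 6*(-5))³ = (28 - 30)³ = (-2)³ = -8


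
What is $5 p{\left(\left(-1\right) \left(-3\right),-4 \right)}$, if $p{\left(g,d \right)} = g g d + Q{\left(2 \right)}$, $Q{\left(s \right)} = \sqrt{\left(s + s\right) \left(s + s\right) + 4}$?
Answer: $-180 + 10 \sqrt{5} \approx -157.64$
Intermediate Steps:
$Q{\left(s \right)} = \sqrt{4 + 4 s^{2}}$ ($Q{\left(s \right)} = \sqrt{2 s 2 s + 4} = \sqrt{4 s^{2} + 4} = \sqrt{4 + 4 s^{2}}$)
$p{\left(g,d \right)} = 2 \sqrt{5} + d g^{2}$ ($p{\left(g,d \right)} = g g d + 2 \sqrt{1 + 2^{2}} = g^{2} d + 2 \sqrt{1 + 4} = d g^{2} + 2 \sqrt{5} = 2 \sqrt{5} + d g^{2}$)
$5 p{\left(\left(-1\right) \left(-3\right),-4 \right)} = 5 \left(2 \sqrt{5} - 4 \left(\left(-1\right) \left(-3\right)\right)^{2}\right) = 5 \left(2 \sqrt{5} - 4 \cdot 3^{2}\right) = 5 \left(2 \sqrt{5} - 36\right) = 5 \left(-36 + 2 \sqrt{5}\right) = -180 + 10 \sqrt{5}$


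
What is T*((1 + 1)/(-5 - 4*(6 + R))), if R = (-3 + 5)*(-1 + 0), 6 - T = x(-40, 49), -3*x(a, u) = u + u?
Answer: -232/63 ≈ -3.6825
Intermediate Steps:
x(a, u) = -2*u/3 (x(a, u) = -(u + u)/3 = -2*u/3)
T = 116/3 (T = 6 - (-2)*49/3 = 6 - 1*(-98/3) = 6 + 98/3 = 116/3 ≈ 38.667)
R = -2 (R = 2*(-1) = -2)
T*((1 + 1)/(-5 - 4*(6 + R))) = 116*((1 + 1)/(-5 - 4*(6 - 2)))/3 = 116*(2/(-5 - 4*4))/3 = 116*(2/(-5 - 16))/3 = 116*(2/(-21))/3 = 116*(2*(-1/21))/3 = (116/3)*(-2/21) = -232/63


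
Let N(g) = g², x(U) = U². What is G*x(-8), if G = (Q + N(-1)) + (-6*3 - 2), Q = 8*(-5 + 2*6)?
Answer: 2368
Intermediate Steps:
Q = 56 (Q = 8*(-5 + 12) = 8*7 = 56)
G = 37 (G = (56 + (-1)²) + (-6*3 - 2) = (56 + 1) + (-18 - 2) = 57 - 20 = 37)
G*x(-8) = 37*(-8)² = 37*64 = 2368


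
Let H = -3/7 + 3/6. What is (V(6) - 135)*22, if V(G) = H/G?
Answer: -124729/42 ≈ -2969.7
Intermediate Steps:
H = 1/14 (H = -3*⅐ + 3*(⅙) = -3/7 + ½ = 1/14 ≈ 0.071429)
V(G) = 1/(14*G)
(V(6) - 135)*22 = ((1/14)/6 - 135)*22 = ((1/14)*(⅙) - 135)*22 = (1/84 - 135)*22 = -11339/84*22 = -124729/42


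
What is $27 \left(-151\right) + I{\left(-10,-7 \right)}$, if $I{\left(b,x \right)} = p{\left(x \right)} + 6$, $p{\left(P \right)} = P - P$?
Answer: $-4071$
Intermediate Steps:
$p{\left(P \right)} = 0$
$I{\left(b,x \right)} = 6$ ($I{\left(b,x \right)} = 0 + 6 = 6$)
$27 \left(-151\right) + I{\left(-10,-7 \right)} = 27 \left(-151\right) + 6 = -4077 + 6 = -4071$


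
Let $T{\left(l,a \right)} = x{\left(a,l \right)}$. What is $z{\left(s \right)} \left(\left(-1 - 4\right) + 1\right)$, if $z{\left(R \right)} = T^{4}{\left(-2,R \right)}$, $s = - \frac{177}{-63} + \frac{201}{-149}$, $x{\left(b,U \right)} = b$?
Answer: $- \frac{1744716192040000}{95856651190881} \approx -18.201$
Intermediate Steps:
$s = \frac{4570}{3129}$ ($s = \left(-177\right) \left(- \frac{1}{63}\right) + 201 \left(- \frac{1}{149}\right) = \frac{59}{21} - \frac{201}{149} = \frac{4570}{3129} \approx 1.4605$)
$T{\left(l,a \right)} = a$
$z{\left(R \right)} = R^{4}$
$z{\left(s \right)} \left(\left(-1 - 4\right) + 1\right) = \left(\frac{4570}{3129}\right)^{4} \left(\left(-1 - 4\right) + 1\right) = \frac{436179048010000 \left(-5 + 1\right)}{95856651190881} = \frac{436179048010000}{95856651190881} \left(-4\right) = - \frac{1744716192040000}{95856651190881}$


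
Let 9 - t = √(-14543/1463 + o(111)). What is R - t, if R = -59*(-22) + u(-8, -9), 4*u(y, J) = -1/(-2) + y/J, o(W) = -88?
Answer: 92833/72 + I*√209628881/1463 ≈ 1289.3 + 9.8965*I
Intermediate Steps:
u(y, J) = ⅛ + y/(4*J) (u(y, J) = (-1/(-2) + y/J)/4 = (-1*(-½) + y/J)/4 = (½ + y/J)/4 = ⅛ + y/(4*J))
t = 9 - I*√209628881/1463 (t = 9 - √(-14543/1463 - 88) = 9 - √(-143287/1463) = 9 - I*√209628881/1463 ≈ 9.0 - 9.8965*I)
R = 93481/72 (R = -59*(-22) + (⅛)*(-9 + 2*(-8))/(-9) = 1298 + (⅛)*(-⅑)*(-9 - 16) = 1298 + (⅛)*(-⅑)*(-25) = 1298 + 25/72 = 93481/72 ≈ 1298.3)
R - t = 93481/72 - (9 - I*√209628881/1463) = 93481/72 + (-9 + I*√209628881/1463) = 92833/72 + I*√209628881/1463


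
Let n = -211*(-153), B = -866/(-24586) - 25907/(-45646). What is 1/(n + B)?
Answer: 561126278/18115177872143 ≈ 3.0975e-5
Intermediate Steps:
B = 338239469/561126278 (B = -866*(-1/24586) - 25907*(-1/45646) = 433/12293 + 25907/45646 = 338239469/561126278 ≈ 0.60279)
n = 32283
1/(n + B) = 1/(32283 + 338239469/561126278) = 1/(18115177872143/561126278) = 561126278/18115177872143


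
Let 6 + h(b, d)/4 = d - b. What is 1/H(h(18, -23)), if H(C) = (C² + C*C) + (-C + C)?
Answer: 1/70688 ≈ 1.4147e-5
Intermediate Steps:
h(b, d) = -24 - 4*b + 4*d (h(b, d) = -24 + 4*(d - b) = -24 + (-4*b + 4*d) = -24 - 4*b + 4*d)
H(C) = 2*C² (H(C) = (C² + C²) + 0 = 2*C² + 0 = 2*C²)
1/H(h(18, -23)) = 1/(2*(-24 - 4*18 + 4*(-23))²) = 1/(2*(-24 - 72 - 92)²) = 1/(2*(-188)²) = 1/(2*35344) = 1/70688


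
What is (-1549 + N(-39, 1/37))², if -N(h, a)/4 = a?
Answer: 3285238489/1369 ≈ 2.3997e+6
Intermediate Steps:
N(h, a) = -4*a
(-1549 + N(-39, 1/37))² = (-1549 - 4/37)² = (-57317/37)² = 3285238489/1369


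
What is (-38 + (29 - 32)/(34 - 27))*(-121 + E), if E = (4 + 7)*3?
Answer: 23672/7 ≈ 3381.7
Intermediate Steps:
E = 33 (E = 11*3 = 33)
(-38 + (29 - 32)/(34 - 27))*(-121 + E) = (-38 + (29 - 32)/(34 - 27))*(-121 + 33) = (-38 - 3/7)*(-88) = -269/7*(-88) = 23672/7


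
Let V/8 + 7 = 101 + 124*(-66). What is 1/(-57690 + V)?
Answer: -1/122410 ≈ -8.1693e-6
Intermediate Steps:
V = -64720 (V = -56 + 8*(101 + 124*(-66)) = -56 + 8*(101 - 8184) = -56 + 8*(-8083) = -56 - 64664 = -64720)
1/(-57690 + V) = 1/(-57690 - 64720) = 1/(-122410) = -1/122410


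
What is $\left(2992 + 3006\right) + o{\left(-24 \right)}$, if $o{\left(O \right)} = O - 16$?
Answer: $5958$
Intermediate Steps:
$o{\left(O \right)} = -16 + O$
$\left(2992 + 3006\right) + o{\left(-24 \right)} = \left(2992 + 3006\right) - 40 = 5998 - 40 = 5958$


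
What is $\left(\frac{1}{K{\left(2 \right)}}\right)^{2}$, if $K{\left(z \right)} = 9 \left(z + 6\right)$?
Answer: $\frac{1}{5184} \approx 0.0001929$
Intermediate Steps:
$K{\left(z \right)} = 54 + 9 z$ ($K{\left(z \right)} = 9 \left(6 + z\right) = 54 + 9 z$)
$\left(\frac{1}{K{\left(2 \right)}}\right)^{2} = \left(\frac{1}{54 + 9 \cdot 2}\right)^{2} = \left(\frac{1}{54 + 18}\right)^{2} = \left(\frac{1}{72}\right)^{2} = \frac{1}{5184}$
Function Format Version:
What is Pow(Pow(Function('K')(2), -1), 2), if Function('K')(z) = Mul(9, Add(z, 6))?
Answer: Rational(1, 5184) ≈ 0.00019290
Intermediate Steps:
Function('K')(z) = Add(54, Mul(9, z)) (Function('K')(z) = Mul(9, Add(6, z)) = Add(54, Mul(9, z)))
Pow(Pow(Function('K')(2), -1), 2) = Pow(Pow(Add(54, Mul(9, 2)), -1), 2) = Pow(Pow(Add(54, 18), -1), 2) = Pow(Pow(72, -1), 2) = Pow(Rational(1, 72), 2) = Rational(1, 5184)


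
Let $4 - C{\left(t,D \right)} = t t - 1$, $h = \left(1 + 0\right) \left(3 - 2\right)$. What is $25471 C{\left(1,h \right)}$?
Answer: $101884$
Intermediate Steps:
$h = 1$ ($h = 1 \cdot 1 = 1$)
$C{\left(t,D \right)} = 5 - t^{2}$ ($C{\left(t,D \right)} = 4 - \left(t t - 1\right) = 4 - \left(t^{2} - 1\right) = 4 - \left(-1 + t^{2}\right) = 5 - t^{2}$)
$25471 C{\left(1,h \right)} = 25471 \left(5 - 1^{2}\right) = 25471 \left(5 - 1\right) = 25471 \cdot 4 = 101884$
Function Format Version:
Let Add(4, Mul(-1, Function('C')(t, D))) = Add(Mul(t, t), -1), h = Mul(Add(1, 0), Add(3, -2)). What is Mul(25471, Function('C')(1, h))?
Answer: 101884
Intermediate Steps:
h = 1 (h = Mul(1, 1) = 1)
Function('C')(t, D) = Add(5, Mul(-1, Pow(t, 2))) (Function('C')(t, D) = Add(4, Mul(-1, Add(Mul(t, t), -1))) = Add(4, Mul(-1, Add(Pow(t, 2), -1))) = Add(4, Mul(-1, Add(-1, Pow(t, 2)))) = Add(4, Add(1, Mul(-1, Pow(t, 2)))) = Add(5, Mul(-1, Pow(t, 2))))
Mul(25471, Function('C')(1, h)) = Mul(25471, Add(5, Mul(-1, Pow(1, 2)))) = Mul(25471, Add(5, Mul(-1, 1))) = Mul(25471, Add(5, -1)) = Mul(25471, 4) = 101884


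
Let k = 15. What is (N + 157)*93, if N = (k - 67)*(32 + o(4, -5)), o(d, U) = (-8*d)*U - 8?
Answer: -875223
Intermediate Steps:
o(d, U) = -8 - 8*U*d (o(d, U) = -8*U*d - 8 = -8 - 8*U*d)
N = -9568 (N = (15 - 67)*(32 + (-8 - 8*(-5)*4)) = -52*(32 + (-8 + 160)) = -52*(32 + 152) = -52*184 = -9568)
(N + 157)*93 = (-9568 + 157)*93 = -9411*93 = -875223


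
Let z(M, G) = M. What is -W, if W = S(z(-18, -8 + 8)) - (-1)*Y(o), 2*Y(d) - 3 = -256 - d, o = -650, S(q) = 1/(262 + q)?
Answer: -48435/244 ≈ -198.50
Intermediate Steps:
Y(d) = -253/2 - d/2 (Y(d) = 3/2 + (-256 - d)/2 = 3/2 + (-128 - d/2) = -253/2 - d/2)
W = 48435/244 (W = 1/(262 - 18) - (-1)*(-253/2 - 1/2*(-650)) = 1/244 - (-1)*(-253/2 + 325) = 1/244 - (-1)*397/2 = 1/244 - 1*(-397/2) = 1/244 + 397/2 = 48435/244 ≈ 198.50)
-W = -1*48435/244 = -48435/244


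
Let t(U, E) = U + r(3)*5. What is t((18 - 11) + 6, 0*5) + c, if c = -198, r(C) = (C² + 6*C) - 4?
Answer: -70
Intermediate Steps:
r(C) = -4 + C² + 6*C
t(U, E) = 115 + U (t(U, E) = U + (-4 + 3² + 6*3)*5 = U + (-4 + 9 + 18)*5 = U + 23*5 = U + 115 = 115 + U)
t((18 - 11) + 6, 0*5) + c = (115 + ((18 - 11) + 6)) - 198 = (115 + (7 + 6)) - 198 = (115 + 13) - 198 = 128 - 198 = -70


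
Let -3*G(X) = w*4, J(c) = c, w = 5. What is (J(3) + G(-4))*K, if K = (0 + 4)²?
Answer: -176/3 ≈ -58.667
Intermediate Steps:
K = 16 (K = 4² = 16)
G(X) = -20/3 (G(X) = -5*4/3 = -⅓*20 = -20/3)
(J(3) + G(-4))*K = (3 - 20/3)*16 = -11/3*16 = -176/3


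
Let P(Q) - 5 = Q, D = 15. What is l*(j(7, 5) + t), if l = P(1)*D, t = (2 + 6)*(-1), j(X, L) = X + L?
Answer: 360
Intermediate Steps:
P(Q) = 5 + Q
j(X, L) = L + X
t = -8 (t = 8*(-1) = -8)
l = 90 (l = (5 + 1)*15 = 6*15 = 90)
l*(j(7, 5) + t) = 90*((5 + 7) - 8) = 90*(12 - 8) = 90*4 = 360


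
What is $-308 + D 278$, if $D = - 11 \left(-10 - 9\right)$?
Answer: $57794$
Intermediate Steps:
$D = 209$ ($D = \left(-11\right) \left(-19\right) = 209$)
$-308 + D 278 = -308 + 209 \cdot 278 = -308 + 58102 = 57794$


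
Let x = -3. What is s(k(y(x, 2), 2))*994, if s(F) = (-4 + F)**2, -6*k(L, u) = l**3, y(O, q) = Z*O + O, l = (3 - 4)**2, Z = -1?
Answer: 310625/18 ≈ 17257.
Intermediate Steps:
l = 1 (l = (-1)**2 = 1)
y(O, q) = 0 (y(O, q) = -O + O = 0)
k(L, u) = -1/6 (k(L, u) = -1/6*1**3 = -1/6*1 = -1/6)
s(k(y(x, 2), 2))*994 = (-4 - 1/6)**2*994 = (-25/6)**2*994 = (625/36)*994 = 310625/18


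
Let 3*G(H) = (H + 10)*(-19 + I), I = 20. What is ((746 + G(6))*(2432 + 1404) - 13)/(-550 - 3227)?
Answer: -8646305/11331 ≈ -763.07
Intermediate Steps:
G(H) = 10/3 + H/3 (G(H) = ((H + 10)*(-19 + 20))/3 = ((10 + H)*1)/3 = (10 + H)/3 = 10/3 + H/3)
((746 + G(6))*(2432 + 1404) - 13)/(-550 - 3227) = ((746 + (10/3 + (⅓)*6))*(2432 + 1404) - 13)/(-550 - 3227) = ((746 + (10/3 + 2))*3836 - 13)/(-3777) = ((746 + 16/3)*3836 - 13)*(-1/3777) = ((2254/3)*3836 - 13)*(-1/3777) = (8646344/3 - 13)*(-1/3777) = (8646305/3)*(-1/3777) = -8646305/11331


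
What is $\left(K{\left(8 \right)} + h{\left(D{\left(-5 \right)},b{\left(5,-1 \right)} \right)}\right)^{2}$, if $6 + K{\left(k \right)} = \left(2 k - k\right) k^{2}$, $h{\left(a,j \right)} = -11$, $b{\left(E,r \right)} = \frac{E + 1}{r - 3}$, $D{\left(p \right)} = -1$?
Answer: $245025$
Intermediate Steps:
$b{\left(E,r \right)} = \frac{1 + E}{-3 + r}$
$K{\left(k \right)} = -6 + k^{3}$ ($K{\left(k \right)} = -6 + \left(2 k - k\right) k^{2} = -6 + k k^{2} = -6 + k^{3}$)
$\left(K{\left(8 \right)} + h{\left(D{\left(-5 \right)},b{\left(5,-1 \right)} \right)}\right)^{2} = \left(\left(-6 + 8^{3}\right) - 11\right)^{2} = \left(\left(-6 + 512\right) - 11\right)^{2} = \left(506 - 11\right)^{2} = 495^{2} = 245025$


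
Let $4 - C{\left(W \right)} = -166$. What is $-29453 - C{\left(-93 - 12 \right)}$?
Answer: $-29623$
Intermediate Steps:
$C{\left(W \right)} = 170$ ($C{\left(W \right)} = 4 - -166 = 4 + 166 = 170$)
$-29453 - C{\left(-93 - 12 \right)} = -29453 - 170 = -29623$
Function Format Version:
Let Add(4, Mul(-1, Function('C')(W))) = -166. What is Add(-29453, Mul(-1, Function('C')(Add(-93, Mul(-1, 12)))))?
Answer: -29623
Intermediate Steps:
Function('C')(W) = 170 (Function('C')(W) = Add(4, Mul(-1, -166)) = Add(4, 166) = 170)
Add(-29453, Mul(-1, Function('C')(Add(-93, Mul(-1, 12))))) = Add(-29453, Mul(-1, 170)) = Add(-29453, -170) = -29623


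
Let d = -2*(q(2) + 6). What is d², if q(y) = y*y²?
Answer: 784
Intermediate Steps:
q(y) = y³
d = -28 (d = -2*(2³ + 6) = -2*(8 + 6) = -2*14 = -28)
d² = (-28)² = 784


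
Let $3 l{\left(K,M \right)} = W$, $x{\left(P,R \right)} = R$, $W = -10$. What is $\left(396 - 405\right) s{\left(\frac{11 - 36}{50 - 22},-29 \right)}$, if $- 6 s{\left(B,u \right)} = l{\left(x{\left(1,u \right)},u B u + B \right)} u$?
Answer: $145$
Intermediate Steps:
$l{\left(K,M \right)} = - \frac{10}{3}$ ($l{\left(K,M \right)} = \frac{1}{3} \left(-10\right) = - \frac{10}{3}$)
$s{\left(B,u \right)} = \frac{5 u}{9}$ ($s{\left(B,u \right)} = - \frac{\left(- \frac{10}{3}\right) u}{6} = \frac{5 u}{9}$)
$\left(396 - 405\right) s{\left(\frac{11 - 36}{50 - 22},-29 \right)} = \left(396 - 405\right) \frac{5}{9} \left(-29\right) = \left(396 - 405\right) \left(- \frac{145}{9}\right) = \left(-9\right) \left(- \frac{145}{9}\right) = 145$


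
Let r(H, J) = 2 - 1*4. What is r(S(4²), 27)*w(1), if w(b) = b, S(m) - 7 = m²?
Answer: -2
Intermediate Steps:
S(m) = 7 + m²
r(H, J) = -2 (r(H, J) = 2 - 4 = -2)
r(S(4²), 27)*w(1) = -2*1 = -2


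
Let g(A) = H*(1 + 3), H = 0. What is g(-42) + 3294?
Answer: 3294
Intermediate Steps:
g(A) = 0 (g(A) = 0*(1 + 3) = 0*4 = 0)
g(-42) + 3294 = 0 + 3294 = 3294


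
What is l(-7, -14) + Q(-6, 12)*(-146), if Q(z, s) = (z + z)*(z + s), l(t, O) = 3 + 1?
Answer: 10516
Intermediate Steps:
l(t, O) = 4
Q(z, s) = 2*z*(s + z) (Q(z, s) = (2*z)*(s + z) = 2*z*(s + z))
l(-7, -14) + Q(-6, 12)*(-146) = 4 + (2*(-6)*(12 - 6))*(-146) = 4 + (2*(-6)*6)*(-146) = 4 - 72*(-146) = 4 + 10512 = 10516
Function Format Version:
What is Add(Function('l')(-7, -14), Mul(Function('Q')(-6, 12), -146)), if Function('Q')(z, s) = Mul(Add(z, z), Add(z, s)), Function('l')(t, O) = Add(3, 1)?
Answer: 10516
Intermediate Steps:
Function('l')(t, O) = 4
Function('Q')(z, s) = Mul(2, z, Add(s, z)) (Function('Q')(z, s) = Mul(Mul(2, z), Add(s, z)) = Mul(2, z, Add(s, z)))
Add(Function('l')(-7, -14), Mul(Function('Q')(-6, 12), -146)) = Add(4, Mul(Mul(2, -6, Add(12, -6)), -146)) = Add(4, Mul(Mul(2, -6, 6), -146)) = Add(4, Mul(-72, -146)) = Add(4, 10512) = 10516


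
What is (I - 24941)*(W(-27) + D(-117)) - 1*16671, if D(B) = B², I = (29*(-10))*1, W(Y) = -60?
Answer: -343889970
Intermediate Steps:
I = -290 (I = -290*1 = -290)
(I - 24941)*(W(-27) + D(-117)) - 1*16671 = (-290 - 24941)*(-60 + (-117)²) - 1*16671 = -25231*(-60 + 13689) - 16671 = -25231*13629 - 16671 = -343873299 - 16671 = -343889970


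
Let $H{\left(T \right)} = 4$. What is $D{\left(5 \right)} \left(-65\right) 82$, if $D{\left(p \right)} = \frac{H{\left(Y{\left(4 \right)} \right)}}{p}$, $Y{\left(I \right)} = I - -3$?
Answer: $-4264$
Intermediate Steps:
$Y{\left(I \right)} = 3 + I$ ($Y{\left(I \right)} = I + 3 = 3 + I$)
$D{\left(p \right)} = \frac{4}{p}$
$D{\left(5 \right)} \left(-65\right) 82 = \frac{4}{5} \left(-65\right) 82 = \left(-52\right) 82 = -4264$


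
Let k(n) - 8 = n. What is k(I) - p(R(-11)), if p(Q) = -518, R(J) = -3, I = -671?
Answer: -145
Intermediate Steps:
k(n) = 8 + n
k(I) - p(R(-11)) = (8 - 671) - 1*(-518) = -663 + 518 = -145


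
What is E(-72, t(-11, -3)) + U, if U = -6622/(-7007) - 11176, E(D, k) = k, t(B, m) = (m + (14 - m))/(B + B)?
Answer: -11186867/1001 ≈ -11176.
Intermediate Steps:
t(B, m) = 7/B (t(B, m) = 14/((2*B)) = 14*(1/(2*B)) = 7/B)
U = -1016930/91 (U = -6622*(-1/7007) - 11176 = 86/91 - 11176 = -1016930/91 ≈ -11175.)
E(-72, t(-11, -3)) + U = 7/(-11) - 1016930/91 = 7*(-1/11) - 1016930/91 = -7/11 - 1016930/91 = -11186867/1001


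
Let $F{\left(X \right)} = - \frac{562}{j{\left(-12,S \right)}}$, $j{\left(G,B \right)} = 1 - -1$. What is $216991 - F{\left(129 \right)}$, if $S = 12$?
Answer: $217272$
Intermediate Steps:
$j{\left(G,B \right)} = 2$ ($j{\left(G,B \right)} = 1 + 1 = 2$)
$F{\left(X \right)} = -281$ ($F{\left(X \right)} = - \frac{562}{2} = \left(-562\right) \frac{1}{2} = -281$)
$216991 - F{\left(129 \right)} = 216991 - -281 = 216991 + 281 = 217272$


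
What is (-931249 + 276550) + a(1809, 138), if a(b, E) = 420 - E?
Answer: -654417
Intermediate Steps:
(-931249 + 276550) + a(1809, 138) = (-931249 + 276550) + (420 - 1*138) = -654699 + (420 - 138) = -654699 + 282 = -654417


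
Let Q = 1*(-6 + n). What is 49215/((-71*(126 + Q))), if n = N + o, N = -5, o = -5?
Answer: -9843/1562 ≈ -6.3015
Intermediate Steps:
n = -10 (n = -5 - 5 = -10)
Q = -16 (Q = 1*(-6 - 10) = 1*(-16) = -16)
49215/((-71*(126 + Q))) = 49215/((-71*(126 - 16))) = 49215/((-71*110)) = 49215/(-7810) = 49215*(-1/7810) = -9843/1562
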